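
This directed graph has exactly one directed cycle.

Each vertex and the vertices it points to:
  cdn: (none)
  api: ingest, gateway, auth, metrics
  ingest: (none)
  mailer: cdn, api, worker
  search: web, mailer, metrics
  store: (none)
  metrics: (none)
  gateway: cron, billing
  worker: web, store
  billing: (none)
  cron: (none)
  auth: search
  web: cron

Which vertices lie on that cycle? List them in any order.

DFS with gray/black marking from mailer:
mailer gray
  cdn gray
  cdn black
  api gray
    ingest gray
    ingest black
    gateway gray
      cron gray
      cron black
      billing gray
      billing black
    gateway black
    auth gray
      search gray
        web gray
          web→cron: cron black — skip
        web black
        search→mailer: mailer is gray → back edge
Back edge closes the cycle mailer → api → auth → search → mailer; its vertices are {api, auth, mailer, search}.

api, auth, mailer, search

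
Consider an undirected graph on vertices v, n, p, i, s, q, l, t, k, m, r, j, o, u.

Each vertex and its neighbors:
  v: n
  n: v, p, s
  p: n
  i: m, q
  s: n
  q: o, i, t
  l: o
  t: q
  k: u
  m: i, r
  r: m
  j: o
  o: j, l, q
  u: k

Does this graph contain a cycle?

No

DFS, tracking each vertex's parent; an edge to a visited non-parent vertex closes a cycle.
Start from s:
visit s (parent –)
  visit n (parent s)
    visit v (parent n)
      v–n: parent, skip
    visit p (parent n)
      p–n: parent, skip
    n–s: parent, skip
visit i (parent –)
  visit m (parent i)
    m–i: parent, skip
    visit r (parent m)
      r–m: parent, skip
  visit q (parent i)
    visit o (parent q)
      visit j (parent o)
        j–o: parent, skip
      visit l (parent o)
        l–o: parent, skip
      o–q: parent, skip
    q–i: parent, skip
    visit t (parent q)
      t–q: parent, skip
visit k (parent –)
  visit u (parent k)
    u–k: parent, skip
No non-parent visited neighbor found — the graph is a forest.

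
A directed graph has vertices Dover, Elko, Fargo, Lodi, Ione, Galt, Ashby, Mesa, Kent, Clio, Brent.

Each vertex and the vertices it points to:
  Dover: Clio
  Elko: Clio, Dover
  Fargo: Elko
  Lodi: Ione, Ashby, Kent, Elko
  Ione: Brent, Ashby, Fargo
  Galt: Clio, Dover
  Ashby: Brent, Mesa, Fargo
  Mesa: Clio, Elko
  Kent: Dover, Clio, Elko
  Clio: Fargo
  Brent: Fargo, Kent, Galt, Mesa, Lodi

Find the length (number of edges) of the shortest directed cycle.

For each vertex v, BFS finds the shortest path from v back to v.
The shortest such closed walk is Lodi → Ione → Brent → Lodi, length 3.

3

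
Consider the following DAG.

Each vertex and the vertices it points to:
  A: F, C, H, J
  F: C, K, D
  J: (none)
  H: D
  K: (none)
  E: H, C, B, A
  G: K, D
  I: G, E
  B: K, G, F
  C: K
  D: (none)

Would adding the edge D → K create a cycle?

No

Adding D→K creates a cycle iff K can already reach D.
Explore from K: no path reaches D. The graph stays acyclic.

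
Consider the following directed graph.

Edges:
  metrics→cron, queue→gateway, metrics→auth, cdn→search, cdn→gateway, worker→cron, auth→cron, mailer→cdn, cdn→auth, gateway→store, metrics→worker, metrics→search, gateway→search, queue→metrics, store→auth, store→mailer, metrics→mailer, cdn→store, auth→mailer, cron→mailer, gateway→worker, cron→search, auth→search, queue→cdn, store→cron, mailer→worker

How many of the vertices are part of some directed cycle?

A vertex is on a directed cycle iff it belongs to a strongly connected component of size ≥ 2 (or has a self-loop).
The vertices on cycles are {cdn, auth, cron, store, mailer, worker, gateway} — 7 in total.

7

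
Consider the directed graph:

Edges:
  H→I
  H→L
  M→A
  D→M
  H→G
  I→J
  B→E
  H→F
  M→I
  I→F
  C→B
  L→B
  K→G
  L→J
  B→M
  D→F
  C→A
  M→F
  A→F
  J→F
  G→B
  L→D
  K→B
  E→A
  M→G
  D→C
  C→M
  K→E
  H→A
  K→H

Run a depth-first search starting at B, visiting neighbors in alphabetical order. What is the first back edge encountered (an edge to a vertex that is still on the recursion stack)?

DFS from B (visiting neighbors in alphabetical order); mark gray on enter, black on exit:
B gray
  E gray
    A gray
      F gray
      F black
    A black
  E black
  M gray
    M→A: A black — skip
    M→F: F black — skip
    G gray
      G→B: B is gray → back edge
First back edge: G → B.

G→B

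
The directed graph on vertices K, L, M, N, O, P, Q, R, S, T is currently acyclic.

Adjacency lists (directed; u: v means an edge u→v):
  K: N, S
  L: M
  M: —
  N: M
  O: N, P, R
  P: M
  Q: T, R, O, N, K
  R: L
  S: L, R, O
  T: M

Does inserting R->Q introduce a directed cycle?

Yes

Adding R→Q creates a cycle iff Q can already reach R.
Path from Q: Q → R.
So Q → … → R → Q is a cycle.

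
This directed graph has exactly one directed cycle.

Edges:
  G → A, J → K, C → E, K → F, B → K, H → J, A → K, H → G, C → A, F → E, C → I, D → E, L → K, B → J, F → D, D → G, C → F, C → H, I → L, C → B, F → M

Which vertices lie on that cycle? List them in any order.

A, D, F, G, K

DFS with gray/black marking from F:
F gray
  M gray
  M black
  D gray
    G gray
      A gray
        K gray
          K→F: F is gray → back edge
Back edge closes the cycle F → D → G → A → K → F; its vertices are {A, D, F, G, K}.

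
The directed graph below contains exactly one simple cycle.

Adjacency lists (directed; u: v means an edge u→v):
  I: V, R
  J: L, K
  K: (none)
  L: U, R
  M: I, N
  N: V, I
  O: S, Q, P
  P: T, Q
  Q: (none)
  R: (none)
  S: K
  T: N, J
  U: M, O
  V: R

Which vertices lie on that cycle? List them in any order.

DFS with gray/black marking from L:
L gray
  U gray
    M gray
      I gray
        V gray
          R gray
          R black
        V black
        I→R: R black — skip
      I black
      N gray
        N→V: V black — skip
        N→I: I black — skip
      N black
    M black
    O gray
      S gray
        K gray
        K black
      S black
      Q gray
      Q black
      P gray
        T gray
          T→N: N black — skip
          J gray
            J→L: L is gray → back edge
Back edge closes the cycle L → U → O → P → T → J → L; its vertices are {J, L, O, P, T, U}.

J, L, O, P, T, U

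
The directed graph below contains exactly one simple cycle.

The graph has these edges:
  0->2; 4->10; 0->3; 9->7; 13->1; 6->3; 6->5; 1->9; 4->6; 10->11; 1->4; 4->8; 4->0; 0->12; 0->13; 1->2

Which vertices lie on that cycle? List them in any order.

0, 1, 4, 13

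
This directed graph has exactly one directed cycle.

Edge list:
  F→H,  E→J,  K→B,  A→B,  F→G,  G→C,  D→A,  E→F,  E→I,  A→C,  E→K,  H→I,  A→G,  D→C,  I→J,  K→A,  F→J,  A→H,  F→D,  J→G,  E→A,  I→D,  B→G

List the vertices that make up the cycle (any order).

A, D, H, I

DFS with gray/black marking from I:
I gray
  D gray
    C gray
    C black
    A gray
      H gray
        H→I: I is gray → back edge
Back edge closes the cycle I → D → A → H → I; its vertices are {A, D, H, I}.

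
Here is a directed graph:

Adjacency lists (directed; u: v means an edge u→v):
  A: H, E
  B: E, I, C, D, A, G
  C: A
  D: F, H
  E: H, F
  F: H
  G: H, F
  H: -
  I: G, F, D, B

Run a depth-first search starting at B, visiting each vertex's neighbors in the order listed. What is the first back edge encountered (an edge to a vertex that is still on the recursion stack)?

DFS from B (visiting each vertex's neighbors in the order listed); mark gray on enter, black on exit:
B gray
  E gray
    H gray
    H black
    F gray
      F→H: H black — skip
    F black
  E black
  I gray
    G gray
      G→H: H black — skip
      G→F: F black — skip
    G black
    I→F: F black — skip
    D gray
      D→F: F black — skip
      D→H: H black — skip
    D black
    I→B: B is gray → back edge
First back edge: I → B.

I->B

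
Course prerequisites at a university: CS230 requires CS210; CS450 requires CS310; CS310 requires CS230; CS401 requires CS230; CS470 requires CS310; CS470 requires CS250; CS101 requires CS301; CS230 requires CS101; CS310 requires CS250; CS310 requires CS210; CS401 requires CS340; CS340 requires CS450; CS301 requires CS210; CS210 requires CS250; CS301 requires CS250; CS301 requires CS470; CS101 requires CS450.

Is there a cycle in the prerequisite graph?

DFS with white/gray/black marking, starting from CS301:
CS301 gray
  CS210 gray
    CS250 gray
    CS250 black
  CS210 black
  CS470 gray
    CS470→CS250: CS250 black — skip
    CS310 gray
      CS310→CS250: CS250 black — skip
      CS230 gray
        CS101 gray
          CS450 gray
            CS450→CS310: CS310 is gray → back edge
Back edge found, so a cycle exists: CS310 → CS230 → CS101 → CS450 → CS310.

Yes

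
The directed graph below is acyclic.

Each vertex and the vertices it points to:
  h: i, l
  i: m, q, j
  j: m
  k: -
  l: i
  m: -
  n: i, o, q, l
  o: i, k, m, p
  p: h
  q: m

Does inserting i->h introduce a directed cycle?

Yes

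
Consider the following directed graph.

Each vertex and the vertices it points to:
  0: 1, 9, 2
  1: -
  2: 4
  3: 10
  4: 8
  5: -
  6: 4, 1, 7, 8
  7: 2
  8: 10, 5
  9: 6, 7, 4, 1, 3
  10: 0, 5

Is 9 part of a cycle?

Yes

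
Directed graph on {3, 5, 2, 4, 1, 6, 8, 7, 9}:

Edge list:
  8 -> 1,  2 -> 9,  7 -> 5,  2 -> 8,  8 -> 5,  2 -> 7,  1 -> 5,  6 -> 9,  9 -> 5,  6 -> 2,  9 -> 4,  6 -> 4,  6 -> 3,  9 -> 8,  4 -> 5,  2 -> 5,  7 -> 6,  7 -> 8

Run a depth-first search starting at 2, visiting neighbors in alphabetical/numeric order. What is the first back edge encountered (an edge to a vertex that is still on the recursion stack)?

DFS from 2 (visiting neighbors in alphabetical/numeric order); mark gray on enter, black on exit:
2 gray
  5 gray
  5 black
  7 gray
    7→5: 5 black — skip
    6 gray
      6→2: 2 is gray → back edge
First back edge: 6 → 2.

6→2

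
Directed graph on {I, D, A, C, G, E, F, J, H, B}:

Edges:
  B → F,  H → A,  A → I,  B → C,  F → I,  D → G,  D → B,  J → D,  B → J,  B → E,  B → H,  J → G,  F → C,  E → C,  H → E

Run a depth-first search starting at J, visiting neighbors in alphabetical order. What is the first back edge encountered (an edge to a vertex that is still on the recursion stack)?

B→J

DFS from J (visiting neighbors in alphabetical order); mark gray on enter, black on exit:
J gray
  D gray
    B gray
      C gray
      C black
      E gray
        E→C: C black — skip
      E black
      F gray
        F→C: C black — skip
        I gray
        I black
      F black
      H gray
        A gray
          A→I: I black — skip
        A black
        H→E: E black — skip
      H black
      B→J: J is gray → back edge
First back edge: B → J.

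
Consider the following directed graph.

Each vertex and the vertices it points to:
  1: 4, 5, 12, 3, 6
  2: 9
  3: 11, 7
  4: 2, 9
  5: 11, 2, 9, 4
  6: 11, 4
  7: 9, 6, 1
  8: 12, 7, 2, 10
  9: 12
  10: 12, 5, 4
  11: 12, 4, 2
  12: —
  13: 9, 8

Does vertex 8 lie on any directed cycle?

No

8 lies on a cycle iff there is a path from 8 back to itself.
Exploring from 8, it never reaches itself; equivalently, its strongly connected component is a singleton.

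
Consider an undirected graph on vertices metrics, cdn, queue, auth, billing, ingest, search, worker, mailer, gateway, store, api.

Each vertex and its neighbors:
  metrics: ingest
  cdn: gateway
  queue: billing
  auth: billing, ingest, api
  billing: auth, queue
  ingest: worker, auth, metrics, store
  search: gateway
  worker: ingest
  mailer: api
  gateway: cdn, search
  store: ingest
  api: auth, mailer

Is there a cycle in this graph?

DFS, tracking each vertex's parent; an edge to a visited non-parent vertex closes a cycle.
Start from auth:
visit auth (parent –)
  visit billing (parent auth)
    billing–auth: parent, skip
    visit queue (parent billing)
      queue–billing: parent, skip
  visit ingest (parent auth)
    visit worker (parent ingest)
      worker–ingest: parent, skip
    ingest–auth: parent, skip
    visit metrics (parent ingest)
      metrics–ingest: parent, skip
    visit store (parent ingest)
      store–ingest: parent, skip
  visit api (parent auth)
    api–auth: parent, skip
    visit mailer (parent api)
      mailer–api: parent, skip
visit cdn (parent –)
  visit gateway (parent cdn)
    gateway–cdn: parent, skip
    visit search (parent gateway)
      search–gateway: parent, skip
No non-parent visited neighbor found — the graph is a forest.

No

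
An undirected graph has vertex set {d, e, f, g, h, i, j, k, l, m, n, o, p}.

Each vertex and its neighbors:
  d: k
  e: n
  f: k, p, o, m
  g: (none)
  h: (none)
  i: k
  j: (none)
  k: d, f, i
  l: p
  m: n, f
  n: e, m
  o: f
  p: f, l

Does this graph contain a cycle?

DFS, tracking each vertex's parent; an edge to a visited non-parent vertex closes a cycle.
Start from e:
visit e (parent –)
  visit n (parent e)
    n–e: parent, skip
    visit m (parent n)
      m–n: parent, skip
      visit f (parent m)
        visit k (parent f)
          visit d (parent k)
            d–k: parent, skip
          k–f: parent, skip
          visit i (parent k)
            i–k: parent, skip
        visit p (parent f)
          p–f: parent, skip
          visit l (parent p)
            l–p: parent, skip
        visit o (parent f)
          o–f: parent, skip
        f–m: parent, skip
visit g (parent –)
visit h (parent –)
visit j (parent –)
No non-parent visited neighbor found — the graph is a forest.

No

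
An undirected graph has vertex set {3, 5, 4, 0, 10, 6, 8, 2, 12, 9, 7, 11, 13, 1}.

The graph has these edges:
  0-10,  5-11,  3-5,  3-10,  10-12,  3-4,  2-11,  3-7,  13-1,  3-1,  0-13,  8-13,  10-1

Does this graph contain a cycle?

DFS, tracking each vertex's parent; an edge to a visited non-parent vertex closes a cycle.
Start from 7:
visit 7 (parent –)
  visit 3 (parent 7)
    visit 10 (parent 3)
      visit 12 (parent 10)
        12–10: parent, skip
      visit 1 (parent 10)
        visit 13 (parent 1)
          visit 8 (parent 13)
            8–13: parent, skip
          visit 0 (parent 13)
            0–13: parent, skip
            0–10: 10 visited and ≠ parent → cycle
Cycle: 10 – 1 – 13 – 0 – 10.

Yes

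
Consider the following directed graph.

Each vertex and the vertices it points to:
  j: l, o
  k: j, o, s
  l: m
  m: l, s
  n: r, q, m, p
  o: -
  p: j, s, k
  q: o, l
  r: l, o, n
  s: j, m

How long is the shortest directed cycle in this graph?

2

For each vertex v, BFS finds the shortest path from v back to v.
The shortest such closed walk is n → r → n, length 2.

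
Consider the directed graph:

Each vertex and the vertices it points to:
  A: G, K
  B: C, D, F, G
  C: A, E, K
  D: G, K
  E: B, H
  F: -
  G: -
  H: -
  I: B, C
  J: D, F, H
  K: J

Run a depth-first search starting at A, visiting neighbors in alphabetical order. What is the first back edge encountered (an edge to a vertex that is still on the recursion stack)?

D->K

DFS from A (visiting neighbors in alphabetical order); mark gray on enter, black on exit:
A gray
  G gray
  G black
  K gray
    J gray
      D gray
        D→G: G black — skip
        D→K: K is gray → back edge
First back edge: D → K.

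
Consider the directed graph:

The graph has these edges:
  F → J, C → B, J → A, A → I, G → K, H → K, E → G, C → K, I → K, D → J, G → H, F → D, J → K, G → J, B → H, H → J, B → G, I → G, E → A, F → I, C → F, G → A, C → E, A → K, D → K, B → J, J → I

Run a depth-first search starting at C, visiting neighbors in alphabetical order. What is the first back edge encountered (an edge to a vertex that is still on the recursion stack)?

DFS from C (visiting neighbors in alphabetical order); mark gray on enter, black on exit:
C gray
  B gray
    G gray
      A gray
        I gray
          I→G: G is gray → back edge
First back edge: I → G.

I→G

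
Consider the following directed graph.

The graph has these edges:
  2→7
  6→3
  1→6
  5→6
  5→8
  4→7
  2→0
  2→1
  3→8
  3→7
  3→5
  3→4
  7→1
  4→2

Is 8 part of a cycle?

8 lies on a cycle iff there is a path from 8 back to itself.
Exploring from 8, it never reaches itself; equivalently, its strongly connected component is a singleton.

No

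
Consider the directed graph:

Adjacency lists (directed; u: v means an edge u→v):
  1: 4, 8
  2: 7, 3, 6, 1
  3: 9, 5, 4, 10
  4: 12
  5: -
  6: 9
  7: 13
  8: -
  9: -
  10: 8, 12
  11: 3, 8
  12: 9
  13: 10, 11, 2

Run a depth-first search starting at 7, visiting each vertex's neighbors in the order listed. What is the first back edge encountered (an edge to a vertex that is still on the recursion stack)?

DFS from 7 (visiting each vertex's neighbors in the order listed); mark gray on enter, black on exit:
7 gray
  13 gray
    10 gray
      8 gray
      8 black
      12 gray
        9 gray
        9 black
      12 black
    10 black
    11 gray
      3 gray
        3→9: 9 black — skip
        5 gray
        5 black
        4 gray
          4→12: 12 black — skip
        4 black
        3→10: 10 black — skip
      3 black
      11→8: 8 black — skip
    11 black
    2 gray
      2→7: 7 is gray → back edge
First back edge: 2 → 7.

2→7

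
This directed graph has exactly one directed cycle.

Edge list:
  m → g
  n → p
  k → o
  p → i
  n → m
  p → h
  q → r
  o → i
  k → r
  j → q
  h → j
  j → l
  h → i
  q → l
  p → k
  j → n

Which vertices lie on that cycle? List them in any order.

h, j, n, p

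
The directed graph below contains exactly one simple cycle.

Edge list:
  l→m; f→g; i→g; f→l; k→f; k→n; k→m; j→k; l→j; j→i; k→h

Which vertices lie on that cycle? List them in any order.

f, j, k, l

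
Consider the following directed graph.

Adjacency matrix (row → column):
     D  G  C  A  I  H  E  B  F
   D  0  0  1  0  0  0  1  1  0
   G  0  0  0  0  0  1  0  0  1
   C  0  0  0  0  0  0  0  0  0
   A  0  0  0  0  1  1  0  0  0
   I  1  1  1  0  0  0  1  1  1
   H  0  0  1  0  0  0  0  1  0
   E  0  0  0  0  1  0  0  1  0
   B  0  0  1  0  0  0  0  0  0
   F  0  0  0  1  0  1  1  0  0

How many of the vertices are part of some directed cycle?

6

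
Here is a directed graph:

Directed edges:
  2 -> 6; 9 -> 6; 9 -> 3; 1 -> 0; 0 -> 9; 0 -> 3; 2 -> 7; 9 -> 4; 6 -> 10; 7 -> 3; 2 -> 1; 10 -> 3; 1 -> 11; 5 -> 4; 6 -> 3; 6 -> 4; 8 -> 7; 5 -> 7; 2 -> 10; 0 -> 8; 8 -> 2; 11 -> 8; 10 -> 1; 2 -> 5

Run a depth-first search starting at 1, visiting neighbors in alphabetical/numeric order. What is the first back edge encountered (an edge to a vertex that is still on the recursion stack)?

DFS from 1 (visiting neighbors in alphabetical/numeric order); mark gray on enter, black on exit:
1 gray
  0 gray
    3 gray
    3 black
    8 gray
      2 gray
        2→1: 1 is gray → back edge
First back edge: 2 → 1.

2->1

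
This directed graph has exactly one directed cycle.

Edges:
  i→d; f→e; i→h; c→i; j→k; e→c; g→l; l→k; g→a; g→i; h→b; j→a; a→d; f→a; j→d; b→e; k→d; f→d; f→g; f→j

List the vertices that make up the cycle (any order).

b, c, e, h, i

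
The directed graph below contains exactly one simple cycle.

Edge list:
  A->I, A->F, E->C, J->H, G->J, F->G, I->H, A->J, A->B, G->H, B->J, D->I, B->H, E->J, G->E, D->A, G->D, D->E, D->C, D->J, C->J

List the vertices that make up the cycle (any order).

DFS with gray/black marking from D:
D gray
  I gray
    H gray
    H black
  I black
  A gray
    F gray
      G gray
        J gray
          J→H: H black — skip
        J black
        G→H: H black — skip
        G→D: D is gray → back edge
Back edge closes the cycle D → A → F → G → D; its vertices are {A, D, F, G}.

A, D, F, G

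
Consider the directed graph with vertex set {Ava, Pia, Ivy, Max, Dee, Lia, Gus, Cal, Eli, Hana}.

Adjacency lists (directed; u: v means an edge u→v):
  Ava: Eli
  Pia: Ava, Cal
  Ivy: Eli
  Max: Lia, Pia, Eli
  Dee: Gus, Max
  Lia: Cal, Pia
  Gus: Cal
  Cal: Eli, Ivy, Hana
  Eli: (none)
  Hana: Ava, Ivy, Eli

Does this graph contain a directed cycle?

No

DFS with white/gray/black marking, starting from Hana:
Hana gray
  Ava gray
    Eli gray
    Eli black
  Ava black
  Ivy gray
    Ivy→Eli: Eli black — skip
  Ivy black
  Hana→Eli: Eli black — skip
Hana black
Pia gray
  Pia→Ava: Ava black — skip
  Cal gray
    Cal→Eli: Eli black — skip
    Cal→Ivy: Ivy black — skip
    Cal→Hana: Hana black — skip
  Cal black
Pia black
Max gray
  Lia gray
    Lia→Cal: Cal black — skip
    Lia→Pia: Pia black — skip
  Lia black
  Max→Pia: Pia black — skip
  Max→Eli: Eli black — skip
Max black
Dee gray
  Gus gray
    Gus→Cal: Cal black — skip
  Gus black
  Dee→Max: Max black — skip
Dee black
Every edge goes to a white or black vertex — no back edge, so the graph is acyclic.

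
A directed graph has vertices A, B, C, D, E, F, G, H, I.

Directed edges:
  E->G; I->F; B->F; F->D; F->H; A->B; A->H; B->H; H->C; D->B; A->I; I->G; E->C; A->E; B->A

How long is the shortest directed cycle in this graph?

For each vertex v, BFS finds the shortest path from v back to v.
The shortest such closed walk is B → A → B, length 2.

2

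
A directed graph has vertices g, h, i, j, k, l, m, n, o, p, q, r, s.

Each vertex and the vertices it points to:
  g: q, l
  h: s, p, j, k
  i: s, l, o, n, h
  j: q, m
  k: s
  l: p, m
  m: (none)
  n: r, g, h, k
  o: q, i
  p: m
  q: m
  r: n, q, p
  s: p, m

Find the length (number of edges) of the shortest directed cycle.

For each vertex v, BFS finds the shortest path from v back to v.
The shortest such closed walk is i → o → i, length 2.

2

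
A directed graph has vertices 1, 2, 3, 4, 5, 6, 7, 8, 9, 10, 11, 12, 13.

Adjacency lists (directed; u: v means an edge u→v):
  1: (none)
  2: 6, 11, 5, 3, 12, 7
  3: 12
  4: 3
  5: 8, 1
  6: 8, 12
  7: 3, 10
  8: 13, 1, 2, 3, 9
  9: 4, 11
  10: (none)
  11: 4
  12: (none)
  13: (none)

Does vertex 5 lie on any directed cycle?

5 is on a cycle iff 5 can reach itself via ≥1 edge.
5 → 8 → 2 → 5 — yes.

Yes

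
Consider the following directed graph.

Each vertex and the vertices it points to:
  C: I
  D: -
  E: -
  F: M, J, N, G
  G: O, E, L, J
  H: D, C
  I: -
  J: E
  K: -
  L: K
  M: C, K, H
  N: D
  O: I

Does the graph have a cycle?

DFS with white/gray/black marking, starting from E:
E gray
E black
C gray
  I gray
  I black
C black
D gray
D black
F gray
  M gray
    M→C: C black — skip
    K gray
    K black
    H gray
      H→D: D black — skip
      H→C: C black — skip
    H black
  M black
  J gray
    J→E: E black — skip
  J black
  N gray
    N→D: D black — skip
  N black
  G gray
    O gray
      O→I: I black — skip
    O black
    G→E: E black — skip
    L gray
      L→K: K black — skip
    L black
    G→J: J black — skip
  G black
F black
Every edge goes to a white or black vertex — no back edge, so the graph is acyclic.

No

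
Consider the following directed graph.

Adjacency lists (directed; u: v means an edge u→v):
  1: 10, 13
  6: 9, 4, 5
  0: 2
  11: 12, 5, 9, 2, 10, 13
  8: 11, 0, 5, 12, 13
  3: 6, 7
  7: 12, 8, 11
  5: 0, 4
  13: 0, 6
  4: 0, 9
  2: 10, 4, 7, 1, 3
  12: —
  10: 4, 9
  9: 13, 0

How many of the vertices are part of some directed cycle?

A vertex is on a directed cycle iff it belongs to a strongly connected component of size ≥ 2 (or has a self-loop).
The vertices on cycles are {0, 1, 2, 3, 4, 5, 6, 7, 8, 9, 10, 11, 13} — 13 in total.

13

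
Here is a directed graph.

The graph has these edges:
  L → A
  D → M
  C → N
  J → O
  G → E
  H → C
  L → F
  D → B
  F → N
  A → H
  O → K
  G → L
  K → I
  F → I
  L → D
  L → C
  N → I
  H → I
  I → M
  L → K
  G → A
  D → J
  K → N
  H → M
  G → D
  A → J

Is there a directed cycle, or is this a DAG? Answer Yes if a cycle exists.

No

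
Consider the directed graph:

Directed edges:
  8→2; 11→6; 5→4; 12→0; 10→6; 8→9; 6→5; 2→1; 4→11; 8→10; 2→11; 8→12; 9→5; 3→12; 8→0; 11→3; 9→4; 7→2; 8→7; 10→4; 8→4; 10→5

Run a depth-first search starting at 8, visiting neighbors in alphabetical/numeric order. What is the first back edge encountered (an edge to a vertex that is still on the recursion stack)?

4→11

DFS from 8 (visiting neighbors in alphabetical/numeric order); mark gray on enter, black on exit:
8 gray
  0 gray
  0 black
  2 gray
    1 gray
    1 black
    11 gray
      3 gray
        12 gray
          12→0: 0 black — skip
        12 black
      3 black
      6 gray
        5 gray
          4 gray
            4→11: 11 is gray → back edge
First back edge: 4 → 11.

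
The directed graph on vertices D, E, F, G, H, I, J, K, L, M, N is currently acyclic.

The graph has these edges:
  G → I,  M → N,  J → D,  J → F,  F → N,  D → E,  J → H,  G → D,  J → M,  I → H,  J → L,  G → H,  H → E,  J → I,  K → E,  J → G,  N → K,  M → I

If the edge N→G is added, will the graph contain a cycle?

No

Adding N→G creates a cycle iff G can already reach N.
Explore from G: no path reaches N. The graph stays acyclic.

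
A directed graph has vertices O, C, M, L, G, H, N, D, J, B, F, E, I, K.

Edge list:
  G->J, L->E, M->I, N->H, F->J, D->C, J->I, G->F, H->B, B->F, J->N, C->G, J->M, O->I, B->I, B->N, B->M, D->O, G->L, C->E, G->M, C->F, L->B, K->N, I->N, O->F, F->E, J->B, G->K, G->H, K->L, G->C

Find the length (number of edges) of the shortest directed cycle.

2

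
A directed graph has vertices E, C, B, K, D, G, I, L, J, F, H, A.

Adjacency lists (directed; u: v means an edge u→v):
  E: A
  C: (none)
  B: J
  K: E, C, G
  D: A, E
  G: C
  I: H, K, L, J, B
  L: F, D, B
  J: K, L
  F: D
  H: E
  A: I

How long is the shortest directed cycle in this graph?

For each vertex v, BFS finds the shortest path from v back to v.
The shortest such closed walk is L → B → J → L, length 3.

3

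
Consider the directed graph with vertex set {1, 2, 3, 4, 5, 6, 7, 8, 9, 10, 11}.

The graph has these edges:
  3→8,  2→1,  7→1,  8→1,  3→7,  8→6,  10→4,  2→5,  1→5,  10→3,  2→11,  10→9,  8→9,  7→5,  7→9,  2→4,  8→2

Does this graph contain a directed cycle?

No

DFS with white/gray/black marking, starting from 5:
5 gray
5 black
1 gray
  1→5: 5 black — skip
1 black
2 gray
  2→5: 5 black — skip
  4 gray
  4 black
  2→1: 1 black — skip
  11 gray
  11 black
2 black
3 gray
  8 gray
    9 gray
    9 black
    8→2: 2 black — skip
    6 gray
    6 black
    8→1: 1 black — skip
  8 black
  7 gray
    7→5: 5 black — skip
    7→9: 9 black — skip
    7→1: 1 black — skip
  7 black
3 black
10 gray
  10→3: 3 black — skip
  10→9: 9 black — skip
  10→4: 4 black — skip
10 black
Every edge goes to a white or black vertex — no back edge, so the graph is acyclic.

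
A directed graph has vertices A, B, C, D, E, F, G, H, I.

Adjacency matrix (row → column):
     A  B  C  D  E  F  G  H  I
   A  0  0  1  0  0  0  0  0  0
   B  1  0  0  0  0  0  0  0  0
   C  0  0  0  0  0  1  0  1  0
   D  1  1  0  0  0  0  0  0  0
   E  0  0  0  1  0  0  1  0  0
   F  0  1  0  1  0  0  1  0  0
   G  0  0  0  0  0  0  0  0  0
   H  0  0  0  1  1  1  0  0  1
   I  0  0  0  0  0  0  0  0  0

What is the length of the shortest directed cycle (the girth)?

4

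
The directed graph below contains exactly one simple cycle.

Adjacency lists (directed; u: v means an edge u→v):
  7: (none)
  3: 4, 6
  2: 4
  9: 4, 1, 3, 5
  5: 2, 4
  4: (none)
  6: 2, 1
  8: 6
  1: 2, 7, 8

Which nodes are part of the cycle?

DFS with gray/black marking from 6:
6 gray
  2 gray
    4 gray
    4 black
  2 black
  1 gray
    1→2: 2 black — skip
    7 gray
    7 black
    8 gray
      8→6: 6 is gray → back edge
Back edge closes the cycle 6 → 1 → 8 → 6; its vertices are {1, 6, 8}.

1, 6, 8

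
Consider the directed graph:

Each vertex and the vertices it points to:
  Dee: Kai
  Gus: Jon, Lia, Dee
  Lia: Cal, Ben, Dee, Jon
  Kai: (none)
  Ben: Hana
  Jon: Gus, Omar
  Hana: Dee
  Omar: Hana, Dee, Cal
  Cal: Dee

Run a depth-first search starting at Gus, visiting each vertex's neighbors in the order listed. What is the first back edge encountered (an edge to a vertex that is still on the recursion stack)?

Jon→Gus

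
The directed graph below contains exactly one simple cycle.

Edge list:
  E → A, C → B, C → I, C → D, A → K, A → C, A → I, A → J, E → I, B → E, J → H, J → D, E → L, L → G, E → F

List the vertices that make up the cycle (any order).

A, B, C, E

DFS with gray/black marking from E:
E gray
  F gray
  F black
  A gray
    C gray
      I gray
      I black
      D gray
      D black
      B gray
        B→E: E is gray → back edge
Back edge closes the cycle E → A → C → B → E; its vertices are {A, B, C, E}.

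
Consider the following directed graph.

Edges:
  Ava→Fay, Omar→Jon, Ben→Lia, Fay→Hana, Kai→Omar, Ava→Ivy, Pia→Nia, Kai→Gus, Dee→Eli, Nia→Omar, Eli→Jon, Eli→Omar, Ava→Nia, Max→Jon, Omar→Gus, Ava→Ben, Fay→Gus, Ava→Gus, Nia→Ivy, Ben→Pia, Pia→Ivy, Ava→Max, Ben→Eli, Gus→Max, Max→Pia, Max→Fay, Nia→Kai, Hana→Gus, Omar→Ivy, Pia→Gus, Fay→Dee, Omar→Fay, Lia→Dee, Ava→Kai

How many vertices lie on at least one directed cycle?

10

A vertex is on a directed cycle iff it belongs to a strongly connected component of size ≥ 2 (or has a self-loop).
The vertices on cycles are {Dee, Eli, Fay, Gus, Kai, Max, Nia, Pia, Hana, Omar} — 10 in total.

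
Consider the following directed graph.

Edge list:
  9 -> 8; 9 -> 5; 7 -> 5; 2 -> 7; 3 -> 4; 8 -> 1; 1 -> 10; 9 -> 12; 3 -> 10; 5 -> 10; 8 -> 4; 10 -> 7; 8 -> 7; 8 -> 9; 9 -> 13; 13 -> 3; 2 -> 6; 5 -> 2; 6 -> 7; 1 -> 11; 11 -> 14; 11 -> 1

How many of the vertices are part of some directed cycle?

9

A vertex is on a directed cycle iff it belongs to a strongly connected component of size ≥ 2 (or has a self-loop).
The vertices on cycles are {1, 2, 5, 6, 7, 8, 9, 10, 11} — 9 in total.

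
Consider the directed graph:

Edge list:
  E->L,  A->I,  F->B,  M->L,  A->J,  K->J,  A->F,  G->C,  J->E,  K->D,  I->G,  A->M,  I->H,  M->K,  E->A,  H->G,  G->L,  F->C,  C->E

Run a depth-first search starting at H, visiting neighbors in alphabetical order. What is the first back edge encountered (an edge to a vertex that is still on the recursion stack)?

DFS from H (visiting neighbors in alphabetical order); mark gray on enter, black on exit:
H gray
  G gray
    C gray
      E gray
        A gray
          F gray
            B gray
            B black
            F→C: C is gray → back edge
First back edge: F → C.

F→C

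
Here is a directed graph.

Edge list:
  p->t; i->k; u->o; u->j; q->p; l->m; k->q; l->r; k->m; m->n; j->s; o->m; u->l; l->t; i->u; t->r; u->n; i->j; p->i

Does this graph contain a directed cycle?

Yes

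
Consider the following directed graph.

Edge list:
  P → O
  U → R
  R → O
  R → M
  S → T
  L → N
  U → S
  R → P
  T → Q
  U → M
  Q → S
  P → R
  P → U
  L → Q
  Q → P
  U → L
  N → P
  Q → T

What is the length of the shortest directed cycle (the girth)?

2

For each vertex v, BFS finds the shortest path from v back to v.
The shortest such closed walk is P → R → P, length 2.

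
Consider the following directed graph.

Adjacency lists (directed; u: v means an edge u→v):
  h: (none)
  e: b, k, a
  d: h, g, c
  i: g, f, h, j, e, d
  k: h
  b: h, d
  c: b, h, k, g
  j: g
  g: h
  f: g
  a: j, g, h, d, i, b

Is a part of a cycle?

Yes

a is on a cycle iff a can reach itself via ≥1 edge.
a → i → e → a — yes.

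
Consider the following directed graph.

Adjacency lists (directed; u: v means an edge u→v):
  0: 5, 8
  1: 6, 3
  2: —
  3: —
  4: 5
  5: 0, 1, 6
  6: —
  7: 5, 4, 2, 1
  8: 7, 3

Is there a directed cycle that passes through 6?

No

6 lies on a cycle iff there is a path from 6 back to itself.
Exploring from 6, it never reaches itself; equivalently, its strongly connected component is a singleton.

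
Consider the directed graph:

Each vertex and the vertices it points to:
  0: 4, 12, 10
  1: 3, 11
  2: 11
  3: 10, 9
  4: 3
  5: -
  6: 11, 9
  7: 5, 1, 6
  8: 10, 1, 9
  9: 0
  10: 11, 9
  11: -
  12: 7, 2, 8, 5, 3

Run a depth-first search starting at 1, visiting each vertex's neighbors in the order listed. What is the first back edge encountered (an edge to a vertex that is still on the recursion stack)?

DFS from 1 (visiting each vertex's neighbors in the order listed); mark gray on enter, black on exit:
1 gray
  3 gray
    10 gray
      11 gray
      11 black
      9 gray
        0 gray
          4 gray
            4→3: 3 is gray → back edge
First back edge: 4 → 3.

4->3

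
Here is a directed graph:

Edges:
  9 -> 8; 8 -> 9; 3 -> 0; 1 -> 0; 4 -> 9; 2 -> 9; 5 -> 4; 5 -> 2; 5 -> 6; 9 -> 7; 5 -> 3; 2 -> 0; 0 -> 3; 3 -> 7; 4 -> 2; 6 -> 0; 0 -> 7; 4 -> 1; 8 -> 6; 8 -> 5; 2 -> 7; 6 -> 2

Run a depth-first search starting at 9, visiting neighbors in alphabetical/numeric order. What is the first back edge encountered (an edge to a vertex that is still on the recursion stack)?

3->0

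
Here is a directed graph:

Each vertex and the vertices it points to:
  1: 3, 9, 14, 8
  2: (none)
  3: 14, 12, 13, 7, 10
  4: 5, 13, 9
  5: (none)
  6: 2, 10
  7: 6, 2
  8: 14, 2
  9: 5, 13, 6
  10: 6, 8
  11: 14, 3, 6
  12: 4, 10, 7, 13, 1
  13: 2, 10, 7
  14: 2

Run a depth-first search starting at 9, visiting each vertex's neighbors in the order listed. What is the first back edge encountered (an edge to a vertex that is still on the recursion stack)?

DFS from 9 (visiting each vertex's neighbors in the order listed); mark gray on enter, black on exit:
9 gray
  5 gray
  5 black
  13 gray
    2 gray
    2 black
    10 gray
      6 gray
        6→2: 2 black — skip
        6→10: 10 is gray → back edge
First back edge: 6 → 10.

6→10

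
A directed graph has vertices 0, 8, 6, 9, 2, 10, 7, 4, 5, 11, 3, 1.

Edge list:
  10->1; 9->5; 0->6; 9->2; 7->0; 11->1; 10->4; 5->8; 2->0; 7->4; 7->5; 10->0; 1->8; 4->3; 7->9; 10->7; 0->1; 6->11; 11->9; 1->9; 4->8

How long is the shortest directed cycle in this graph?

For each vertex v, BFS finds the shortest path from v back to v.
The shortest such closed walk is 1 → 9 → 2 → 0 → 1, length 4.

4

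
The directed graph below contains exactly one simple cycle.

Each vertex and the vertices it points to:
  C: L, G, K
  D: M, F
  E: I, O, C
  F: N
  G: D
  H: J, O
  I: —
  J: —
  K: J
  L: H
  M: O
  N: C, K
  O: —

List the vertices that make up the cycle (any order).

C, D, F, G, N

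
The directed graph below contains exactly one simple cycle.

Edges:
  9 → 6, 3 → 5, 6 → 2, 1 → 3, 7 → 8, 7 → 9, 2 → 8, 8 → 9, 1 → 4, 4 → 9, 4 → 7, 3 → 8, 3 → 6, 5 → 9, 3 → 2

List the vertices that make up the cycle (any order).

DFS with gray/black marking from 6:
6 gray
  2 gray
    8 gray
      9 gray
        9→6: 6 is gray → back edge
Back edge closes the cycle 6 → 2 → 8 → 9 → 6; its vertices are {2, 6, 8, 9}.

2, 6, 8, 9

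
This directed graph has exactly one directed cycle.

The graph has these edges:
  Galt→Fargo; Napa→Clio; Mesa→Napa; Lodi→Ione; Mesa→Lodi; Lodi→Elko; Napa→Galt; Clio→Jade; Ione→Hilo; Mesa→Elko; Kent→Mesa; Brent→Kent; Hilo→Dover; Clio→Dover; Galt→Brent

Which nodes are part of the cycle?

Galt, Kent, Mesa, Napa, Brent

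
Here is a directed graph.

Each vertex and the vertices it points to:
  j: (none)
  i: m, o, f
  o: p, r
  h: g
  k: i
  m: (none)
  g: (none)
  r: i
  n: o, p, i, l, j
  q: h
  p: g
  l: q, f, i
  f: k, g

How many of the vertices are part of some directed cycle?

5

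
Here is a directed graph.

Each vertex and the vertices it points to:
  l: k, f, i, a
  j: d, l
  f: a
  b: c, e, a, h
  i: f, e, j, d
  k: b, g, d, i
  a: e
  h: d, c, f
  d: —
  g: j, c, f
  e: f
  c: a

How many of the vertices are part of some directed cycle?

8

A vertex is on a directed cycle iff it belongs to a strongly connected component of size ≥ 2 (or has a self-loop).
The vertices on cycles are {a, e, f, g, i, j, k, l} — 8 in total.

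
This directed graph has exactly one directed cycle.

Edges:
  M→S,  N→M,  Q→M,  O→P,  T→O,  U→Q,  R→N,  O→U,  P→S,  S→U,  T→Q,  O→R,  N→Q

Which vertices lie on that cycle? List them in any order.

DFS with gray/black marking from U:
U gray
  Q gray
    M gray
      S gray
        S→U: U is gray → back edge
Back edge closes the cycle U → Q → M → S → U; its vertices are {M, Q, S, U}.

M, Q, S, U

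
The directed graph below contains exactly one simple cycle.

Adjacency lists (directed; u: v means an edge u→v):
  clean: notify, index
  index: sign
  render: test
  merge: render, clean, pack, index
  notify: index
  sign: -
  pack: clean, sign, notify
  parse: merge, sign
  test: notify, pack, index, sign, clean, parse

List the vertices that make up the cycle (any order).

DFS with gray/black marking from merge:
merge gray
  render gray
    test gray
      notify gray
        index gray
          sign gray
          sign black
        index black
      notify black
      pack gray
        clean gray
          clean→notify: notify black — skip
          clean→index: index black — skip
        clean black
        pack→sign: sign black — skip
        pack→notify: notify black — skip
      pack black
      test→index: index black — skip
      test→sign: sign black — skip
      test→clean: clean black — skip
      parse gray
        parse→merge: merge is gray → back edge
Back edge closes the cycle merge → render → test → parse → merge; its vertices are {test, merge, parse, render}.

test, merge, parse, render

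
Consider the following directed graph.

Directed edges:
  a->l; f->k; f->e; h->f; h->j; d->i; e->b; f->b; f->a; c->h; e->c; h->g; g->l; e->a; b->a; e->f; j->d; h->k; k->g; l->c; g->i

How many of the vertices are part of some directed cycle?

A vertex is on a directed cycle iff it belongs to a strongly connected component of size ≥ 2 (or has a self-loop).
The vertices on cycles are {a, b, c, e, f, g, h, k, l} — 9 in total.

9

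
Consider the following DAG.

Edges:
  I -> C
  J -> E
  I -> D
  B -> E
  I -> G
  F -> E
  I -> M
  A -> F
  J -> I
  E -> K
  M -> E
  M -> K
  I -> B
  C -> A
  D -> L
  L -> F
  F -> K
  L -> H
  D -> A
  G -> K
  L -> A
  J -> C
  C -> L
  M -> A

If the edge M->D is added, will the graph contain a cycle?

No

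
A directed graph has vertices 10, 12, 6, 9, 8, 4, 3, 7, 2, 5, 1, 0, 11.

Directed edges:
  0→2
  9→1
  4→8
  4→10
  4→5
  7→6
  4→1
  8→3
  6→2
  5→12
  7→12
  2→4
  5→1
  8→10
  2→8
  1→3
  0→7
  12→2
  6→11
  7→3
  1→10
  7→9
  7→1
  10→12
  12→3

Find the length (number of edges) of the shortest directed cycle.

For each vertex v, BFS finds the shortest path from v back to v.
The shortest such closed walk is 2 → 8 → 10 → 12 → 2, length 4.

4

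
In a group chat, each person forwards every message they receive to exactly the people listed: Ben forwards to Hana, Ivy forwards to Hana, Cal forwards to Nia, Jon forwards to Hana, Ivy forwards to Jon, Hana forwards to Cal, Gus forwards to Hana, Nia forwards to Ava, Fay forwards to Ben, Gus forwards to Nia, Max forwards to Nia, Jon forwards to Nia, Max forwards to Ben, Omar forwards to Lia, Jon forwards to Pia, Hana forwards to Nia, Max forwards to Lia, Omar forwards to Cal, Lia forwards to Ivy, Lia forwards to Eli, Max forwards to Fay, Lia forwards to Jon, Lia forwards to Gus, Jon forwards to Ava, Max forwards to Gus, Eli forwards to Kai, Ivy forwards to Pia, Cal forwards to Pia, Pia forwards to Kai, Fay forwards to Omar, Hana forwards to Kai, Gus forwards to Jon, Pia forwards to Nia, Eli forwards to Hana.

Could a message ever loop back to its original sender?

No

DFS with white/gray/black marking, starting from Gus:
Gus gray
  Nia gray
    Ava gray
    Ava black
  Nia black
  Hana gray
    Cal gray
      Pia gray
        Kai gray
        Kai black
        Pia→Nia: Nia black — skip
      Pia black
      Cal→Nia: Nia black — skip
    Cal black
    Hana→Kai: Kai black — skip
    Hana→Nia: Nia black — skip
  Hana black
  Jon gray
    Jon→Nia: Nia black — skip
    Jon→Hana: Hana black — skip
    Jon→Ava: Ava black — skip
    Jon→Pia: Pia black — skip
  Jon black
Gus black
Ivy gray
  Ivy→Hana: Hana black — skip
  Ivy→Pia: Pia black — skip
  Ivy→Jon: Jon black — skip
Ivy black
Max gray
  Lia gray
    Eli gray
      Eli→Hana: Hana black — skip
      Eli→Kai: Kai black — skip
    Eli black
    Lia→Gus: Gus black — skip
    Lia→Jon: Jon black — skip
    Lia→Ivy: Ivy black — skip
  Lia black
  Max→Nia: Nia black — skip
  Max→Gus: Gus black — skip
  Ben gray
    Ben→Hana: Hana black — skip
  Ben black
  Fay gray
    Fay→Ben: Ben black — skip
    Omar gray
      Omar→Lia: Lia black — skip
      Omar→Cal: Cal black — skip
    Omar black
  Fay black
Max black
Every edge goes to a white or black vertex — no back edge, so the graph is acyclic.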